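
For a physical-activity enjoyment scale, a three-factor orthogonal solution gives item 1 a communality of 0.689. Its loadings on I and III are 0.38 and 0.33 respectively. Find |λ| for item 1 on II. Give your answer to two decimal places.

0.66

Under orthogonal rotation h² = Σλ², so λ_II² = h² − (0.2533) = 0.689 − 0.2533 = 0.4357.
|λ| = √0.4357 = 0.6601.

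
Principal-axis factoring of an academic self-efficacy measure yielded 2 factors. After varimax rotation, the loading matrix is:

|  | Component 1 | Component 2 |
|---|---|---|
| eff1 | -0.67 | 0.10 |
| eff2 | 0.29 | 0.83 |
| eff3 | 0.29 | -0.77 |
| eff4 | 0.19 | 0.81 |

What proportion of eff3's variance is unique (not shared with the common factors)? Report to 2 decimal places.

0.32

h² = 0.29² + (-0.77)² = 0.0841 + 0.5929 = 0.6770
Uniqueness u² = 1 − h² = 1 − 0.6770 = 0.3230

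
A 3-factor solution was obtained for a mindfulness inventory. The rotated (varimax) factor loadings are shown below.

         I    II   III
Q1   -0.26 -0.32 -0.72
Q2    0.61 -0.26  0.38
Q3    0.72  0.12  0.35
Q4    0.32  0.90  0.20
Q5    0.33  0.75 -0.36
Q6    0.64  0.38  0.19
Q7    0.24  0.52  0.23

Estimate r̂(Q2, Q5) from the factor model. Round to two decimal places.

-0.13

r̂ = Σ λ_i·λ_j across factors = (0.61)(0.33) + (-0.26)(0.75) + (0.38)(-0.36)
  = +0.2013 -0.1950 -0.1368 = -0.1305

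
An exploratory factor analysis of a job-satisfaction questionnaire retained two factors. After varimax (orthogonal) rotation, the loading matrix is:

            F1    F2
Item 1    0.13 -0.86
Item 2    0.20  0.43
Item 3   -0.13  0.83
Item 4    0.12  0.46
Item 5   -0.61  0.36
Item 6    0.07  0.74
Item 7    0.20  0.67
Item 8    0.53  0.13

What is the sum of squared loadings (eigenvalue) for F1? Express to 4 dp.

0.7861

SS loadings for F1 = 0.13² + 0.20² + (-0.13)² + 0.12² + (-0.61)² + 0.07² + 0.20² + 0.53² = 0.0169 + 0.0400 + 0.0169 + 0.0144 + 0.3721 + 0.0049 + 0.0400 + 0.2809 = 0.7861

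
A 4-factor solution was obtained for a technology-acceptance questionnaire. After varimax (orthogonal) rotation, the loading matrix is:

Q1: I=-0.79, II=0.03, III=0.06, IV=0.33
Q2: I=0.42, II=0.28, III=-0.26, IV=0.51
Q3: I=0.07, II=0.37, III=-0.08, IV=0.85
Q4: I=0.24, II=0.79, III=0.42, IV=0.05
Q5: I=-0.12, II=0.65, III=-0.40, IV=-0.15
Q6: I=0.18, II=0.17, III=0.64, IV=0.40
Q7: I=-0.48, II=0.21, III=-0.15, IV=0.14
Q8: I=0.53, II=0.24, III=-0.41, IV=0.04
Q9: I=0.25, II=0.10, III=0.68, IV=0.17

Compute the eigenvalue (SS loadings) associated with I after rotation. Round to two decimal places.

1.48

SS loadings for I = (-0.79)² + 0.42² + 0.07² + 0.24² + (-0.12)² + 0.18² + (-0.48)² + 0.53² + 0.25² = 0.6241 + 0.1764 + 0.0049 + 0.0576 + 0.0144 + 0.0324 + 0.2304 + 0.2809 + 0.0625 = 1.4836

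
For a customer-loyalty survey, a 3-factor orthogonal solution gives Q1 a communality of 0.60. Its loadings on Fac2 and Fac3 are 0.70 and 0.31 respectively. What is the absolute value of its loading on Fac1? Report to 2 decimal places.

Under orthogonal rotation h² = Σλ², so λ_Fac1² = h² − (0.5861) = 0.60 − 0.5861 = 0.0139.
|λ| = √0.0139 = 0.1179.

0.12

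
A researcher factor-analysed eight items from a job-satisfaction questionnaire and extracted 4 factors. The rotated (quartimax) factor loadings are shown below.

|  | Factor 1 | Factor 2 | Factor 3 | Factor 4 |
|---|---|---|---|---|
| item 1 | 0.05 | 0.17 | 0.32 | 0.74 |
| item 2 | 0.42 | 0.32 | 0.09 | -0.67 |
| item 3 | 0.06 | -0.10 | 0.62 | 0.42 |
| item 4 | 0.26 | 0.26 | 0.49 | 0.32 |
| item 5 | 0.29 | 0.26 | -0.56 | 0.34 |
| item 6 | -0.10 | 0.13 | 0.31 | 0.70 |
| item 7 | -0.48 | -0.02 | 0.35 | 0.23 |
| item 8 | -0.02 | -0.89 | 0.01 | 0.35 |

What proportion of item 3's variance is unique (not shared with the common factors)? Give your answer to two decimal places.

h² = 0.06² + (-0.10)² + 0.62² + 0.42² = 0.0036 + 0.0100 + 0.3844 + 0.1764 = 0.5744
Uniqueness u² = 1 − h² = 1 − 0.5744 = 0.4256

0.43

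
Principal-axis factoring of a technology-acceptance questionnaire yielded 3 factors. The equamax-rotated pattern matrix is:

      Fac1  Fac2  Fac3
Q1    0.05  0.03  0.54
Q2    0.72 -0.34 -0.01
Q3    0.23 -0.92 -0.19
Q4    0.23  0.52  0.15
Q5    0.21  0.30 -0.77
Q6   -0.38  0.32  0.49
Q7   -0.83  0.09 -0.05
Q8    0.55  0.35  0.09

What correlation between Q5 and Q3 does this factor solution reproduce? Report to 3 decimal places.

-0.081

r̂ = Σ λ_i·λ_j across factors = (0.21)(0.23) + (0.30)(-0.92) + (-0.77)(-0.19)
  = +0.0483 -0.2760 +0.1463 = -0.0814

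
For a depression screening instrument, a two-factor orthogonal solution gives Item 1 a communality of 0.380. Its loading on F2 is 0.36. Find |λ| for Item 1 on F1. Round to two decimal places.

Under orthogonal rotation h² = Σλ², so λ_F1² = h² − (0.1296) = 0.380 − 0.1296 = 0.2504.
|λ| = √0.2504 = 0.5004.

0.50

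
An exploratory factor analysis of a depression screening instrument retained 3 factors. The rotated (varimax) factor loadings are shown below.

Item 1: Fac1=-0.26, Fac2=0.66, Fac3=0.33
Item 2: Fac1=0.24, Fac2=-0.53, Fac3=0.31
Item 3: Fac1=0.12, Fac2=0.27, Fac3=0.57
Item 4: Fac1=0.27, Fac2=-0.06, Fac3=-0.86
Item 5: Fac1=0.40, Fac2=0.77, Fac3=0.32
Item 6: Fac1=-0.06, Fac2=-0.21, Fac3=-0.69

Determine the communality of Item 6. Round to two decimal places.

0.52

h² = (-0.06)² + (-0.21)² + (-0.69)² = 0.0036 + 0.0441 + 0.4761 = 0.5238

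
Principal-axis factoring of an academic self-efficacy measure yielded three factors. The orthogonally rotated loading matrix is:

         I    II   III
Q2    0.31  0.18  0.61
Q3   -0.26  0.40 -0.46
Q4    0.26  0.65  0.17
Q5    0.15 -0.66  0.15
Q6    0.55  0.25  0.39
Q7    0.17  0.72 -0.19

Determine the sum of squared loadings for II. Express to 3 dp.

1.631

SS loadings for II = 0.18² + 0.40² + 0.65² + (-0.66)² + 0.25² + 0.72² = 0.0324 + 0.1600 + 0.4225 + 0.4356 + 0.0625 + 0.5184 = 1.6314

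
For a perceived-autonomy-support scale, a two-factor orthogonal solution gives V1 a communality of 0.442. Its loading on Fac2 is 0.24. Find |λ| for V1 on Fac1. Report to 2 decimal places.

Under orthogonal rotation h² = Σλ², so λ_Fac1² = h² − (0.0576) = 0.442 − 0.0576 = 0.3844.
|λ| = √0.3844 = 0.6200.

0.62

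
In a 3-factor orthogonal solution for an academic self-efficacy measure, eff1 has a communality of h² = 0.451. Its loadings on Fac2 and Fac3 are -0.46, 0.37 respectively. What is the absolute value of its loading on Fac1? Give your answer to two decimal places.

Under orthogonal rotation h² = Σλ², so λ_Fac1² = h² − (0.3485) = 0.451 − 0.3485 = 0.1025.
|λ| = √0.1025 = 0.3202.

0.32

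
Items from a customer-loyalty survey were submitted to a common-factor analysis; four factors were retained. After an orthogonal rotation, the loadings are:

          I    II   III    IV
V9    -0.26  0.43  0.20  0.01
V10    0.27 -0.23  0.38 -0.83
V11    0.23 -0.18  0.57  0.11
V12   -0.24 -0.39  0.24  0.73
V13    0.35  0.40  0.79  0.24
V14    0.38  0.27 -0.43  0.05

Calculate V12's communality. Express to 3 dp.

h² = (-0.24)² + (-0.39)² + 0.24² + 0.73² = 0.0576 + 0.1521 + 0.0576 + 0.5329 = 0.8002

0.800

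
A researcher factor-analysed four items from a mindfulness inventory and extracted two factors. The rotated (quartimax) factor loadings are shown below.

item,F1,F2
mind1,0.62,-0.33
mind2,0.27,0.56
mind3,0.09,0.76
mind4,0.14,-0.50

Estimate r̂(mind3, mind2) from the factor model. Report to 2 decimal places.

0.45

r̂ = Σ λ_i·λ_j across factors = (0.09)(0.27) + (0.76)(0.56)
  = +0.0243 +0.4256 = 0.4499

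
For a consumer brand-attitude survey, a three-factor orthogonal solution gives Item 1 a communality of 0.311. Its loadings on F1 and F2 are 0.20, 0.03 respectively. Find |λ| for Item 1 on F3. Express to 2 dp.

Under orthogonal rotation h² = Σλ², so λ_F3² = h² − (0.0409) = 0.311 − 0.0409 = 0.2701.
|λ| = √0.2701 = 0.5197.

0.52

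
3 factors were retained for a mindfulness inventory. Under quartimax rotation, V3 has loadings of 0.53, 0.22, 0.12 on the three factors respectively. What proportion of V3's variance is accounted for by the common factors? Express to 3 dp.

h² = 0.53² + 0.22² + 0.12² = 0.2809 + 0.0484 + 0.0144 = 0.3437

0.344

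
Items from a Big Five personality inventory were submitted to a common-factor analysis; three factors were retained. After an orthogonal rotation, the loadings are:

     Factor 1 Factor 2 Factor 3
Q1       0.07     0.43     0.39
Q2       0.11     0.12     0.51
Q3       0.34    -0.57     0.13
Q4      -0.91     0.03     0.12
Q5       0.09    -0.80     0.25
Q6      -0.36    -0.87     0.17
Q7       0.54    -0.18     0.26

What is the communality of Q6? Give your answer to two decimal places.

h² = (-0.36)² + (-0.87)² + 0.17² = 0.1296 + 0.7569 + 0.0289 = 0.9154

0.92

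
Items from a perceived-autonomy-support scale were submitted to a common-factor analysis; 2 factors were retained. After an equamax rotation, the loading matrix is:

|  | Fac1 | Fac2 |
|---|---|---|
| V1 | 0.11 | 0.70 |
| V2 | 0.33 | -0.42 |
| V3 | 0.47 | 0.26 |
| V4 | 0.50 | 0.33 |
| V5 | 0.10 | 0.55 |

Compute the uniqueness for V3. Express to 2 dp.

h² = 0.47² + 0.26² = 0.2209 + 0.0676 = 0.2885
Uniqueness u² = 1 − h² = 1 − 0.2885 = 0.7115

0.71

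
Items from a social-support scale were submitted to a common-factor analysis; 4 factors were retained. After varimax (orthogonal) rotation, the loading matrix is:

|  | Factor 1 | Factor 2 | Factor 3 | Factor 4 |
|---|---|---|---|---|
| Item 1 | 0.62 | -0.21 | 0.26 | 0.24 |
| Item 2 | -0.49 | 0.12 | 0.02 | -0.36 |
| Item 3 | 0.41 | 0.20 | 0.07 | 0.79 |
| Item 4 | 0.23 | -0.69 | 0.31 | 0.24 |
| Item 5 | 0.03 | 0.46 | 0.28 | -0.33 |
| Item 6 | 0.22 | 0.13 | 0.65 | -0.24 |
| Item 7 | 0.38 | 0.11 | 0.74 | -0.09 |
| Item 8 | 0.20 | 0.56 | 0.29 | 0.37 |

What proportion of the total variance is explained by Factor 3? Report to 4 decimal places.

SS loadings for Factor 3 = 0.26² + 0.02² + 0.07² + 0.31² + 0.28² + 0.65² + 0.74² + 0.29² = 1.3016
Proportion of variance = 1.3016 / 8 = 0.1627.

0.1627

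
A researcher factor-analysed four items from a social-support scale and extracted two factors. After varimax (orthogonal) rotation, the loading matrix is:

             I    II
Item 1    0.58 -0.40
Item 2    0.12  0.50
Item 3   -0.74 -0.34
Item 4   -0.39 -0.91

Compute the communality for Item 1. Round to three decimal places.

0.496

h² = 0.58² + (-0.40)² = 0.3364 + 0.1600 = 0.4964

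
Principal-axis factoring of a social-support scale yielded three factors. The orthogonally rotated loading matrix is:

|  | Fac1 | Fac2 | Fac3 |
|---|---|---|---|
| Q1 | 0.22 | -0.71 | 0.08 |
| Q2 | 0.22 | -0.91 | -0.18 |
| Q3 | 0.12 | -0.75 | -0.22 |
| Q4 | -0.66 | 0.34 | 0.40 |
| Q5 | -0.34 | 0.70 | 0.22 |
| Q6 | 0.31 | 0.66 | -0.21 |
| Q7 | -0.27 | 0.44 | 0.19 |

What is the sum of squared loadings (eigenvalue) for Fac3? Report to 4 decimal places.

0.3758

SS loadings for Fac3 = 0.08² + (-0.18)² + (-0.22)² + 0.40² + 0.22² + (-0.21)² + 0.19² = 0.0064 + 0.0324 + 0.0484 + 0.1600 + 0.0484 + 0.0441 + 0.0361 = 0.3758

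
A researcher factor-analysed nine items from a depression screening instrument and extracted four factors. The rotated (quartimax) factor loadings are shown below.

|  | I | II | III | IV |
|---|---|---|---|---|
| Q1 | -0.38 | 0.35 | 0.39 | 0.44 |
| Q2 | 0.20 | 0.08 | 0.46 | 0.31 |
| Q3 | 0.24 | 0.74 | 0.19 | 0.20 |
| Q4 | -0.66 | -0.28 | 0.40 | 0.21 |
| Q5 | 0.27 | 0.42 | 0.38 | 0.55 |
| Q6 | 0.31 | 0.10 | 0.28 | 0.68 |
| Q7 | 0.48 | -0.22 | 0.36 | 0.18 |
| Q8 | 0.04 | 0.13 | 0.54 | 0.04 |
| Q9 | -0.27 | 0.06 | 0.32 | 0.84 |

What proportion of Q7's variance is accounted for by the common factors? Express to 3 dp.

h² = 0.48² + (-0.22)² + 0.36² + 0.18² = 0.2304 + 0.0484 + 0.1296 + 0.0324 = 0.4408

0.441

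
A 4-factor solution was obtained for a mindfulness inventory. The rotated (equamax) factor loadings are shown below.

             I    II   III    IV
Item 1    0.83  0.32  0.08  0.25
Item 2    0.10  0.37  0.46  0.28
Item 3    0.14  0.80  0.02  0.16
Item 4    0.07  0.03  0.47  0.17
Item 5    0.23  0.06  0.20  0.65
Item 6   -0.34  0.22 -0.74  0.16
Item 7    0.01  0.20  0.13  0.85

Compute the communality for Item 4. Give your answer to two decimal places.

0.26

h² = 0.07² + 0.03² + 0.47² + 0.17² = 0.0049 + 0.0009 + 0.2209 + 0.0289 = 0.2556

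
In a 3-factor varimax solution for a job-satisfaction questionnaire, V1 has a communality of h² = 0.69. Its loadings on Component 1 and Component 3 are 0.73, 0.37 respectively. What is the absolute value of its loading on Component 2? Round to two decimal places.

0.14

Under orthogonal rotation h² = Σλ², so λ_Component 2² = h² − (0.6698) = 0.69 − 0.6698 = 0.0202.
|λ| = √0.0202 = 0.1421.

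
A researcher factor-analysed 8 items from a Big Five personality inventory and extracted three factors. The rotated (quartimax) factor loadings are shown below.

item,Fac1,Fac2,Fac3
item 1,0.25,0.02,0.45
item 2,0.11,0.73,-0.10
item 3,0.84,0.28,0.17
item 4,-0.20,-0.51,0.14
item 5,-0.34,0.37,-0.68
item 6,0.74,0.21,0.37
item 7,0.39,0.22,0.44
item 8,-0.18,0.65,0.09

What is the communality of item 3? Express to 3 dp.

h² = 0.84² + 0.28² + 0.17² = 0.7056 + 0.0784 + 0.0289 = 0.8129

0.813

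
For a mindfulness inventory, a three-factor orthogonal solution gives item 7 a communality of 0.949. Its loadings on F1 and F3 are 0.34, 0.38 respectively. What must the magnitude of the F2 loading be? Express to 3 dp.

Under orthogonal rotation h² = Σλ², so λ_F2² = h² − (0.2600) = 0.949 − 0.2600 = 0.6890.
|λ| = √0.6890 = 0.8301.

0.830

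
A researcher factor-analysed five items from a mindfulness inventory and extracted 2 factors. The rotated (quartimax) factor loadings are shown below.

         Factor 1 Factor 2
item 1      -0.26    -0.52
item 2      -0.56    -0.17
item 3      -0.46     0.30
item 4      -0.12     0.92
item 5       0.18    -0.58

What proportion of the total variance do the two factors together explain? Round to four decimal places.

0.4423

Communalities: 0.3380, 0.3425, 0.3016, 0.8608, 0.3688; Σh² = 2.2117.
Total variance with 5 standardized items is 5, so the solution explains 2.2117/5 = 0.4423.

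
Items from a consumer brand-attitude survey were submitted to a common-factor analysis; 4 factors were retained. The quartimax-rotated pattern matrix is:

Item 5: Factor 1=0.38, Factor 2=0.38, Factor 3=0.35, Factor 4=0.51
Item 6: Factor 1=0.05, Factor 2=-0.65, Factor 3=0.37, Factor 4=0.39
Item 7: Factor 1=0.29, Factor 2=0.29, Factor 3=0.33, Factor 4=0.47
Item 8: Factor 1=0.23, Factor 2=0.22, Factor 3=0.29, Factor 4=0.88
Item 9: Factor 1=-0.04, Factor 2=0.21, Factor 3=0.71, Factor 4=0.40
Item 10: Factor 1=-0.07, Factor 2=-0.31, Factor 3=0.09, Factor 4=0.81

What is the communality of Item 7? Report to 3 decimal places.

h² = 0.29² + 0.29² + 0.33² + 0.47² = 0.0841 + 0.0841 + 0.1089 + 0.2209 = 0.4980

0.498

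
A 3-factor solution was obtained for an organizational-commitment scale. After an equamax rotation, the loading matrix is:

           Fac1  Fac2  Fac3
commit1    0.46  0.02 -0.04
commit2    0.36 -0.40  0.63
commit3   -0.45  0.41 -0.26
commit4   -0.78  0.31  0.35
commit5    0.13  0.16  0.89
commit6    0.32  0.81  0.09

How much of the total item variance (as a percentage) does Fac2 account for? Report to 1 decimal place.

18.4%

SS loadings for Fac2 = 0.02² + (-0.40)² + 0.41² + 0.31² + 0.16² + 0.81² = 1.1063
With 6 standardized items, total variance = 6. Proportion = 1.1063/6 = 0.1844 → 18.44%.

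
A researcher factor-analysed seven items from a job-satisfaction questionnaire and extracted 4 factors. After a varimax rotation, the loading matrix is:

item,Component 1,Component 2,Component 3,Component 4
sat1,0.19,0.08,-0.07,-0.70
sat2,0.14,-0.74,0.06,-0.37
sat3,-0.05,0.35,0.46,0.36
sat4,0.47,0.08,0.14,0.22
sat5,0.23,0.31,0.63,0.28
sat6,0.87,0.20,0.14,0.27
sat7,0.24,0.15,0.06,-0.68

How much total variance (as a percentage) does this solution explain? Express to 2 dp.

58.09%

Communalities: 0.5374, 0.7077, 0.4662, 0.2953, 0.6243, 0.8894, 0.5461; Σh² = 4.0664.
Total variance with 7 standardized items is 7, so the solution explains 4.0664/7 = 0.5809 = 58.09%.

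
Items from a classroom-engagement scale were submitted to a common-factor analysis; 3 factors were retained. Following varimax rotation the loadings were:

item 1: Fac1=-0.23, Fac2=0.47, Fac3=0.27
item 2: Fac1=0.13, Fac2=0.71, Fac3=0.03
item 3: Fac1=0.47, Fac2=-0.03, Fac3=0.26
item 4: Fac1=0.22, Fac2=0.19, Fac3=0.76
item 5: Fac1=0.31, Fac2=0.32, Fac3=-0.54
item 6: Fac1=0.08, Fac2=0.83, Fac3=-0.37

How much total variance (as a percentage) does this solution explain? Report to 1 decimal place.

52.4%

SS loadings by factor: 0.4416, 1.5533, 1.1475; total = 3.1424.
Total variance with 6 standardized items is 6, so the solution explains 3.1424/6 = 0.5237 = 52.37%.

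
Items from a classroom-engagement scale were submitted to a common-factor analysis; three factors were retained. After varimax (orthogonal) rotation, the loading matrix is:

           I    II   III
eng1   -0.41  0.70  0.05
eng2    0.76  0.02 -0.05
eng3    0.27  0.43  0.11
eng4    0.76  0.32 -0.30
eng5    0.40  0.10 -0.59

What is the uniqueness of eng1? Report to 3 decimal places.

h² = (-0.41)² + 0.70² + 0.05² = 0.1681 + 0.4900 + 0.0025 = 0.6606
Uniqueness u² = 1 − h² = 1 − 0.6606 = 0.3394

0.339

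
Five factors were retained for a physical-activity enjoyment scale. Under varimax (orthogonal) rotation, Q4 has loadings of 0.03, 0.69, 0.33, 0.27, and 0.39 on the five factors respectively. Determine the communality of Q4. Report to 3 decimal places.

h² = 0.03² + 0.69² + 0.33² + 0.27² + 0.39² = 0.0009 + 0.4761 + 0.1089 + 0.0729 + 0.1521 = 0.8109

0.811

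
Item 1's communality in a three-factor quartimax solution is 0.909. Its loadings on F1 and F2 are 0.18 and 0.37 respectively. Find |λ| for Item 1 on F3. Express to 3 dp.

0.860

Under orthogonal rotation h² = Σλ², so λ_F3² = h² − (0.1693) = 0.909 − 0.1693 = 0.7397.
|λ| = √0.7397 = 0.8601.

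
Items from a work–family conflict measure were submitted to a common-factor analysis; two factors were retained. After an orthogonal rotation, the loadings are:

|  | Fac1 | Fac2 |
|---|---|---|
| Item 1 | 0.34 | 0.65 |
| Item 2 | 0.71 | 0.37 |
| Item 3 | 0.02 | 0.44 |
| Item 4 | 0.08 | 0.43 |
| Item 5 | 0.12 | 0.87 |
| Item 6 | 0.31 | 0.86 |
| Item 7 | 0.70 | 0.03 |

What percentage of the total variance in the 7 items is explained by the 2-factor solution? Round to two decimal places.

52.32%

Communalities: 0.5381, 0.6410, 0.1940, 0.1913, 0.7713, 0.8357, 0.4909; Σh² = 3.6623.
Total variance with 7 standardized items is 7, so the solution explains 3.6623/7 = 0.5232 = 52.32%.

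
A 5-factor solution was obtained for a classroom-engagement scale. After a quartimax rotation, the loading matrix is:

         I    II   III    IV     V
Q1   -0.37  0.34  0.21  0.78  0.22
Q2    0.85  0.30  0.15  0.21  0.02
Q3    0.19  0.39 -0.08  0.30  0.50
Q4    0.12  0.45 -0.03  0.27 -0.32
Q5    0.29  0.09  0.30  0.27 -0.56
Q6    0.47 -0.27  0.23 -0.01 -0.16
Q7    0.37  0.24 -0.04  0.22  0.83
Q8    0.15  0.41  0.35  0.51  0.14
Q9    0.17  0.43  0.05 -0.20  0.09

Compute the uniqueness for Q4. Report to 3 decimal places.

h² = 0.12² + 0.45² + (-0.03)² + 0.27² + (-0.32)² = 0.0144 + 0.2025 + 0.0009 + 0.0729 + 0.1024 = 0.3931
Uniqueness u² = 1 − h² = 1 − 0.3931 = 0.6069

0.607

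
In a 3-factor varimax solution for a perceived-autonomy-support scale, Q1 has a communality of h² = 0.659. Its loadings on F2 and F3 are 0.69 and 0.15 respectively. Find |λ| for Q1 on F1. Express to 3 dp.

Under orthogonal rotation h² = Σλ², so λ_F1² = h² − (0.4986) = 0.659 − 0.4986 = 0.1604.
|λ| = √0.1604 = 0.4005.

0.400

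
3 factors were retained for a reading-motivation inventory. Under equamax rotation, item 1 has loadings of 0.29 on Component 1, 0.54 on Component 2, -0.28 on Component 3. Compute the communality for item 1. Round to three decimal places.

0.454

h² = 0.29² + 0.54² + (-0.28)² = 0.0841 + 0.2916 + 0.0784 = 0.4541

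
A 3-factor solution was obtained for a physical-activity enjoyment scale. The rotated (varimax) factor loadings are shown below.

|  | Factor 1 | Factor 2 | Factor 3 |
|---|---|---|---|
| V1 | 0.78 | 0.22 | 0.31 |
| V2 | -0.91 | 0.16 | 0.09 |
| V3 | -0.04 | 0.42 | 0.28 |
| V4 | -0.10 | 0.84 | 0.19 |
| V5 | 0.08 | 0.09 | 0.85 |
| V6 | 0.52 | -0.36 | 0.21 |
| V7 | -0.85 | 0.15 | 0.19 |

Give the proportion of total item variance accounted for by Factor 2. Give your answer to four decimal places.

SS loadings for Factor 2 = 0.22² + 0.16² + 0.42² + 0.84² + 0.09² + (-0.36)² + 0.15² = 1.1162
Proportion of variance = 1.1162 / 7 = 0.1595.

0.1595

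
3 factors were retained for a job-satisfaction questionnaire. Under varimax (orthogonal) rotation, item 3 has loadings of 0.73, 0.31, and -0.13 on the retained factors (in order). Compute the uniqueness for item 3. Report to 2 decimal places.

h² = 0.73² + 0.31² + (-0.13)² = 0.5329 + 0.0961 + 0.0169 = 0.6459
Uniqueness u² = 1 − h² = 1 − 0.6459 = 0.3541

0.35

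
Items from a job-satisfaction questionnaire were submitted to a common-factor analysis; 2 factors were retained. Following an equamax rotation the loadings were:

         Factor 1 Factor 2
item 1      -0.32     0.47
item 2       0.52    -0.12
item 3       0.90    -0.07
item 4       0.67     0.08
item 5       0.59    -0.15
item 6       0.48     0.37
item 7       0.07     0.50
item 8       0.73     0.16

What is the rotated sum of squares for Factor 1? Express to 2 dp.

2.75

SS loadings for Factor 1 = (-0.32)² + 0.52² + 0.90² + 0.67² + 0.59² + 0.48² + 0.07² + 0.73² = 0.1024 + 0.2704 + 0.8100 + 0.4489 + 0.3481 + 0.2304 + 0.0049 + 0.5329 = 2.7480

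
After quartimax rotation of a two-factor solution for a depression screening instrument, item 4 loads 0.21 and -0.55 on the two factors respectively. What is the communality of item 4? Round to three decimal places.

0.347

h² = 0.21² + (-0.55)² = 0.0441 + 0.3025 = 0.3466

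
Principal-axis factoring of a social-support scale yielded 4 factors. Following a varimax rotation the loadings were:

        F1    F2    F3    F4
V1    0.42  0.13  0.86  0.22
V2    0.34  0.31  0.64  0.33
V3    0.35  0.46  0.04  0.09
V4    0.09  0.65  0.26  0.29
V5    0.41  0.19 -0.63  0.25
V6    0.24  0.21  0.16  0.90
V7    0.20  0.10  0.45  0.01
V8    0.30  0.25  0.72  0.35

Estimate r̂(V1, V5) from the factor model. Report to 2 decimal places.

-0.29

r̂ = Σ λ_i·λ_j across factors = (0.42)(0.41) + (0.13)(0.19) + (0.86)(-0.63) + (0.22)(0.25)
  = +0.1722 +0.0247 -0.5418 +0.0550 = -0.2899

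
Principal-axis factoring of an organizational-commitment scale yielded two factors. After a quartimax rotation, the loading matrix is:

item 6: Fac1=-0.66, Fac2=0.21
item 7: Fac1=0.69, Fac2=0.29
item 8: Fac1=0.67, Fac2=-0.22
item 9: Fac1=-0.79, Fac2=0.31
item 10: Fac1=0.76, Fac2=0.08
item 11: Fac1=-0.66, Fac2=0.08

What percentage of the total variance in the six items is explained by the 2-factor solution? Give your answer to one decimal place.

54.7%

Communalities: 0.4797, 0.5602, 0.4973, 0.7202, 0.5840, 0.4420; Σh² = 3.2834.
Total variance with 6 standardized items is 6, so the solution explains 3.2834/6 = 0.5472 = 54.72%.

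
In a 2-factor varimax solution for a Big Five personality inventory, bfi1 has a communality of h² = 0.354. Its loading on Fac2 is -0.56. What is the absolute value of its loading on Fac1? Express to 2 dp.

0.20

Under orthogonal rotation h² = Σλ², so λ_Fac1² = h² − (0.3136) = 0.354 − 0.3136 = 0.0404.
|λ| = √0.0404 = 0.2010.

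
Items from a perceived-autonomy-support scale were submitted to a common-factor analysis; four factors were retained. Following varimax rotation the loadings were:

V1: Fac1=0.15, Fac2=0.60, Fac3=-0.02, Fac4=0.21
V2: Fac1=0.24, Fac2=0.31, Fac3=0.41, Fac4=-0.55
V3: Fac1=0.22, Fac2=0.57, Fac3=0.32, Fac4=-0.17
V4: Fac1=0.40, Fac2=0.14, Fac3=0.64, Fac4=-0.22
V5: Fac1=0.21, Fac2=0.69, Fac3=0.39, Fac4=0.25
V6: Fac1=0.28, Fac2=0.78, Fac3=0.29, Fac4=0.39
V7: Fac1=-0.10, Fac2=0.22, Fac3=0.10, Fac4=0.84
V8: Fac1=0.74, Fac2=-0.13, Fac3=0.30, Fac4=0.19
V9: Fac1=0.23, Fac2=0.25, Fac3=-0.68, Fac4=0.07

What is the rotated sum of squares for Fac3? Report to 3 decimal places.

1.479

SS loadings for Fac3 = (-0.02)² + 0.41² + 0.32² + 0.64² + 0.39² + 0.29² + 0.10² + 0.30² + (-0.68)² = 0.0004 + 0.1681 + 0.1024 + 0.4096 + 0.1521 + 0.0841 + 0.0100 + 0.0900 + 0.4624 = 1.4791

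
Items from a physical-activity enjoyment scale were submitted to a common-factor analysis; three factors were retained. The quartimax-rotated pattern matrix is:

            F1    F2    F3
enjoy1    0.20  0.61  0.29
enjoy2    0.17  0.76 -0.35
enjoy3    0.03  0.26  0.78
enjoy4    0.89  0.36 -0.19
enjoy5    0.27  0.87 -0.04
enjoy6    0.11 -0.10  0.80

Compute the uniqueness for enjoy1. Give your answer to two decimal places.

h² = 0.20² + 0.61² + 0.29² = 0.0400 + 0.3721 + 0.0841 = 0.4962
Uniqueness u² = 1 − h² = 1 − 0.4962 = 0.5038

0.50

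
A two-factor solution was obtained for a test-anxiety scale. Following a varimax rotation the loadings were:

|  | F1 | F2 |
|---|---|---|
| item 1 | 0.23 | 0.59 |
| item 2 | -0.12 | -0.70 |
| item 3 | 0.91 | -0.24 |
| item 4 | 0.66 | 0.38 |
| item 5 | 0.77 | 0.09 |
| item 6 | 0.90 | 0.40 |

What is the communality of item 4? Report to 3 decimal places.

0.580

h² = 0.66² + 0.38² = 0.4356 + 0.1444 = 0.5800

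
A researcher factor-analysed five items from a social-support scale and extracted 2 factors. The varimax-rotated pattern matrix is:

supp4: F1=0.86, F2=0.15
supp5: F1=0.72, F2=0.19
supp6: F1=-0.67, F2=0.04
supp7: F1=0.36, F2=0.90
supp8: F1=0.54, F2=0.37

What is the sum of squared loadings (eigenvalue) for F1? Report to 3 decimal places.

2.128

SS loadings for F1 = 0.86² + 0.72² + (-0.67)² + 0.36² + 0.54² = 0.7396 + 0.5184 + 0.4489 + 0.1296 + 0.2916 = 2.1281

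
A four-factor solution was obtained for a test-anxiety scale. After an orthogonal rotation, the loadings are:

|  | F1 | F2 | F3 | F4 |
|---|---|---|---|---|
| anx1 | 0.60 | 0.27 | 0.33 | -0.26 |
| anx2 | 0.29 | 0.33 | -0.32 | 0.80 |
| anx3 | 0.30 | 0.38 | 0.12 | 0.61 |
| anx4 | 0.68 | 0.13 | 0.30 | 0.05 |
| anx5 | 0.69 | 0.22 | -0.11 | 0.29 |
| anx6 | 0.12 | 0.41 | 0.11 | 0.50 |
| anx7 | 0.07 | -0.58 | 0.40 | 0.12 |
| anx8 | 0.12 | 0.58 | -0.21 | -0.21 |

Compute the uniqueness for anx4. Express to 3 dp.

0.428

h² = 0.68² + 0.13² + 0.30² + 0.05² = 0.4624 + 0.0169 + 0.0900 + 0.0025 = 0.5718
Uniqueness u² = 1 − h² = 1 − 0.5718 = 0.4282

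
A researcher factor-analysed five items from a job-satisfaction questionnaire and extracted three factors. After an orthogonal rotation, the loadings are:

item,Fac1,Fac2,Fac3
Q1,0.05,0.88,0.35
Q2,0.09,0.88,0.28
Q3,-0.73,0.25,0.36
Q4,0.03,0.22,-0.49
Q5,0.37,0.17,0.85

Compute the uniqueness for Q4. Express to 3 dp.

0.711

h² = 0.03² + 0.22² + (-0.49)² = 0.0009 + 0.0484 + 0.2401 = 0.2894
Uniqueness u² = 1 − h² = 1 − 0.2894 = 0.7106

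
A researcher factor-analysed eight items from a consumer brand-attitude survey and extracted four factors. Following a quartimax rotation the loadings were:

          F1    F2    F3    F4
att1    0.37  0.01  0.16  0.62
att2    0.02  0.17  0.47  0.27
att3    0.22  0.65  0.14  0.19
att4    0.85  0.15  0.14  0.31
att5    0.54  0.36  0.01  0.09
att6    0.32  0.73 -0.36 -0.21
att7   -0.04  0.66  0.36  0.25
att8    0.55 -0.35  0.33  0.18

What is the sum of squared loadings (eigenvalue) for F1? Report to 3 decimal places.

1.606

SS loadings for F1 = 0.37² + 0.02² + 0.22² + 0.85² + 0.54² + 0.32² + (-0.04)² + 0.55² = 0.1369 + 0.0004 + 0.0484 + 0.7225 + 0.2916 + 0.1024 + 0.0016 + 0.3025 = 1.6063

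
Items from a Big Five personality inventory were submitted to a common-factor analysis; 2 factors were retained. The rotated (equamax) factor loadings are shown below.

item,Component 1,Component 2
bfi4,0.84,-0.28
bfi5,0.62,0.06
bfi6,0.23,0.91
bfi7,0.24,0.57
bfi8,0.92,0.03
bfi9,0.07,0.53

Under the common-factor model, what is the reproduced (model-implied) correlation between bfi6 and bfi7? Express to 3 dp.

0.574

r̂ = Σ λ_i·λ_j across factors = (0.23)(0.24) + (0.91)(0.57)
  = +0.0552 +0.5187 = 0.5739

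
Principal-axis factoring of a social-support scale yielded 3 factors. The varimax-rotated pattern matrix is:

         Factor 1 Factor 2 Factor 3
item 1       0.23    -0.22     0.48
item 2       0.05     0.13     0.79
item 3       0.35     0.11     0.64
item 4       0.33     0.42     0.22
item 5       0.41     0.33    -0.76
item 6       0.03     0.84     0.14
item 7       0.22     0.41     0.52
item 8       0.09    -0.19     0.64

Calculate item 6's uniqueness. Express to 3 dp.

0.274

h² = 0.03² + 0.84² + 0.14² = 0.0009 + 0.7056 + 0.0196 = 0.7261
Uniqueness u² = 1 − h² = 1 − 0.7261 = 0.2739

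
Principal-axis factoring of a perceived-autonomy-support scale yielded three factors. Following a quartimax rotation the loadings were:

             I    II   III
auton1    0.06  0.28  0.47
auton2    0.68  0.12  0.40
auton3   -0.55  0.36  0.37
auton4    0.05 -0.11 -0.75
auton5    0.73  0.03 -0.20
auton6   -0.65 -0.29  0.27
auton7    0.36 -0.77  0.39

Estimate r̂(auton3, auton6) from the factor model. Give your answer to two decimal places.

0.35

r̂ = Σ λ_i·λ_j across factors = (-0.55)(-0.65) + (0.36)(-0.29) + (0.37)(0.27)
  = +0.3575 -0.1044 +0.0999 = 0.3530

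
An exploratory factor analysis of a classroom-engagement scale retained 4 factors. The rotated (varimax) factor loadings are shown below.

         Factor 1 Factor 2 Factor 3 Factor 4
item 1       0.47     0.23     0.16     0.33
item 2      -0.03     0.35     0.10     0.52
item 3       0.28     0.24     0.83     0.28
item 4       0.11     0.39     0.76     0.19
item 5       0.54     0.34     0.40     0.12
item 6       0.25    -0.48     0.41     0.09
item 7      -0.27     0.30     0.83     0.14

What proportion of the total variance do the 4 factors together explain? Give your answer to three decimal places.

Communalities: 0.4083, 0.4038, 0.9033, 0.7779, 0.5816, 0.4691, 0.8714; Σh² = 4.4154.
Total variance with 7 standardized items is 7, so the solution explains 4.4154/7 = 0.6308.

0.631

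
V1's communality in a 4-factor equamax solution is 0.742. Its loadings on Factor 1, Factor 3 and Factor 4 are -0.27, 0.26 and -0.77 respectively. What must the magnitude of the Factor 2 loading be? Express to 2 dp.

Under orthogonal rotation h² = Σλ², so λ_Factor 2² = h² − (0.7334) = 0.742 − 0.7334 = 0.0086.
|λ| = √0.0086 = 0.0927.

0.09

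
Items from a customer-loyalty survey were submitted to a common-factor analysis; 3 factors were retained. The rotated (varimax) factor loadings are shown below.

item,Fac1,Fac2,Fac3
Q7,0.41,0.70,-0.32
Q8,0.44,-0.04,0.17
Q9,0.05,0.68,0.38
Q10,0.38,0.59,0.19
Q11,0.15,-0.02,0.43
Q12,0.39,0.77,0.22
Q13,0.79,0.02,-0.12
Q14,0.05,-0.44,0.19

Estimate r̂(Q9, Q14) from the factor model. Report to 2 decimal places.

r̂ = Σ λ_i·λ_j across factors = (0.05)(0.05) + (0.68)(-0.44) + (0.38)(0.19)
  = +0.0025 -0.2992 +0.0722 = -0.2245

-0.22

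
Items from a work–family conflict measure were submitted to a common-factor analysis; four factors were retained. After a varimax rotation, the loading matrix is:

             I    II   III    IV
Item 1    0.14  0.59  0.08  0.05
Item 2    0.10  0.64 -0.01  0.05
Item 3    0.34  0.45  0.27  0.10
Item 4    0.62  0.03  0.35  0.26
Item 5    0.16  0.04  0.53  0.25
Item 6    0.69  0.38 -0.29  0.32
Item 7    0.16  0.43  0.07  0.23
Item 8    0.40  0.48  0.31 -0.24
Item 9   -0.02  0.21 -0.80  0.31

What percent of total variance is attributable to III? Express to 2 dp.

SS loadings for III = 0.08² + (-0.01)² + 0.27² + 0.35² + 0.53² + (-0.29)² + 0.07² + 0.31² + (-0.80)² = 1.3079
With 9 standardized items, total variance = 9. Proportion = 1.3079/9 = 0.1453 → 14.53%.

14.53%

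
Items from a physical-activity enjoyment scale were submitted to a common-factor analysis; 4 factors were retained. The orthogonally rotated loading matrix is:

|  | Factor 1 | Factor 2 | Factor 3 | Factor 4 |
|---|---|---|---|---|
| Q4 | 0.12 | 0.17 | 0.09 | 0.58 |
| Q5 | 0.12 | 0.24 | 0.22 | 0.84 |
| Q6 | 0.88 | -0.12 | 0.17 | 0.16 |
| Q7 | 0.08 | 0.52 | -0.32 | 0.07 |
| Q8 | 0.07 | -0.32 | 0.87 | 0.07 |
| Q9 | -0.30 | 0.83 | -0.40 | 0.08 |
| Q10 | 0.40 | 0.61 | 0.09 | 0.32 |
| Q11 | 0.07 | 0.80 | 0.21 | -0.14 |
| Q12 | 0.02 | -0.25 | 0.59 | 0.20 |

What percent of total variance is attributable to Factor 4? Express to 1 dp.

13.8%

SS loadings for Factor 4 = 0.58² + 0.84² + 0.16² + 0.07² + 0.07² + 0.08² + 0.32² + (-0.14)² + 0.20² = 1.2458
With 9 standardized items, total variance = 9. Proportion = 1.2458/9 = 0.1384 → 13.84%.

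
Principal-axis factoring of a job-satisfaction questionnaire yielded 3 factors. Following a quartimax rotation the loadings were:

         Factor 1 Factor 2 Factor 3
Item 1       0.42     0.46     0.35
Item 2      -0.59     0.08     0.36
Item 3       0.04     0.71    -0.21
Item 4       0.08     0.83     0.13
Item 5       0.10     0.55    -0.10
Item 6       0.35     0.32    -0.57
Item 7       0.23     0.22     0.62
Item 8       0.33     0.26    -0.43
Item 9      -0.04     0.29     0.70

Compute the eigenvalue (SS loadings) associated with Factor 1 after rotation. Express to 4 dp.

SS loadings for Factor 1 = 0.42² + (-0.59)² + 0.04² + 0.08² + 0.10² + 0.35² + 0.23² + 0.33² + (-0.04)² = 0.1764 + 0.3481 + 0.0016 + 0.0064 + 0.0100 + 0.1225 + 0.0529 + 0.1089 + 0.0016 = 0.8284

0.8284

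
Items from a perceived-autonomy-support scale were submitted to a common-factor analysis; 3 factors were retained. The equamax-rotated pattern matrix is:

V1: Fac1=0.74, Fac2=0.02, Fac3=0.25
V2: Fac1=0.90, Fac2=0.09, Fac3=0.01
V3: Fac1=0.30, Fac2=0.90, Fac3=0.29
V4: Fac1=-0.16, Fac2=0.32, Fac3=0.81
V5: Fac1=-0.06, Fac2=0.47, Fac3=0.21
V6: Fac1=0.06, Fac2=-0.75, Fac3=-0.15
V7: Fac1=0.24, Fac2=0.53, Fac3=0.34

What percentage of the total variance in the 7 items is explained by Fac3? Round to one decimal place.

SS loadings for Fac3 = 0.25² + 0.01² + 0.29² + 0.81² + 0.21² + (-0.15)² + 0.34² = 0.9850
With 7 standardized items, total variance = 7. Proportion = 0.9850/7 = 0.1407 → 14.07%.

14.1%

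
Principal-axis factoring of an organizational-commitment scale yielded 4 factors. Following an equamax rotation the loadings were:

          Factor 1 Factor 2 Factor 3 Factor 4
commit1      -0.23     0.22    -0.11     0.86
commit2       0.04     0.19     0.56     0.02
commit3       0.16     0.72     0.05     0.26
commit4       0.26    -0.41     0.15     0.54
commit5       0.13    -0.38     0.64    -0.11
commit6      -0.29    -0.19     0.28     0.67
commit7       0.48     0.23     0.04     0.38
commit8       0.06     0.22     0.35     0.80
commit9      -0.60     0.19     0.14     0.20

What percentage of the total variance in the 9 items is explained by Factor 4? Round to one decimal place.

SS loadings for Factor 4 = 0.86² + 0.02² + 0.26² + 0.54² + (-0.11)² + 0.67² + 0.38² + 0.80² + 0.20² = 2.3846
With 9 standardized items, total variance = 9. Proportion = 2.3846/9 = 0.2650 → 26.50%.

26.5%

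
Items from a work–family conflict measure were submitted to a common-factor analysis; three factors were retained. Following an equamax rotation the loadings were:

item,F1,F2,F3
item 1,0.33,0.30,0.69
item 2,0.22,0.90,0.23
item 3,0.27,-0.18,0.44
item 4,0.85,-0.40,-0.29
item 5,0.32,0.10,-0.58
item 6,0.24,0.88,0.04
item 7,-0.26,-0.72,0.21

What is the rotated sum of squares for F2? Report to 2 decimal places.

SS loadings for F2 = 0.30² + 0.90² + (-0.18)² + (-0.40)² + 0.10² + 0.88² + (-0.72)² = 0.0900 + 0.8100 + 0.0324 + 0.1600 + 0.0100 + 0.7744 + 0.5184 = 2.3952

2.40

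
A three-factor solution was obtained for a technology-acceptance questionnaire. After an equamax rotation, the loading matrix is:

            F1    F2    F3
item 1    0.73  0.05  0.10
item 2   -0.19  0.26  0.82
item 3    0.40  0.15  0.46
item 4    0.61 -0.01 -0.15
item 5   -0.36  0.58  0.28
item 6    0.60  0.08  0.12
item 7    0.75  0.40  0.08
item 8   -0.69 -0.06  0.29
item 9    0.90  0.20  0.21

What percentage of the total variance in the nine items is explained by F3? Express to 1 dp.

SS loadings for F3 = 0.10² + 0.82² + 0.46² + (-0.15)² + 0.28² + 0.12² + 0.08² + 0.29² + 0.21² = 1.1439
With 9 standardized items, total variance = 9. Proportion = 1.1439/9 = 0.1271 → 12.71%.

12.7%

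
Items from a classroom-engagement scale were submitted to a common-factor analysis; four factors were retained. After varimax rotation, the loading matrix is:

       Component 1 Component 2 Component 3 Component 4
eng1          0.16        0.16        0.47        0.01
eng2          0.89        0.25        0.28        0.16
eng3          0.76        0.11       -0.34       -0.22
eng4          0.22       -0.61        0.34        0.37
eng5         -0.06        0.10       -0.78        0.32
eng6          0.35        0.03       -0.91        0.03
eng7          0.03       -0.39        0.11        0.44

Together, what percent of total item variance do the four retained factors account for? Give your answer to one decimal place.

Communalities: 0.2722, 0.9586, 0.7537, 0.6730, 0.7244, 0.9524, 0.3587; Σh² = 4.6930.
Total variance with 7 standardized items is 7, so the solution explains 4.6930/7 = 0.6704 = 67.04%.

67.0%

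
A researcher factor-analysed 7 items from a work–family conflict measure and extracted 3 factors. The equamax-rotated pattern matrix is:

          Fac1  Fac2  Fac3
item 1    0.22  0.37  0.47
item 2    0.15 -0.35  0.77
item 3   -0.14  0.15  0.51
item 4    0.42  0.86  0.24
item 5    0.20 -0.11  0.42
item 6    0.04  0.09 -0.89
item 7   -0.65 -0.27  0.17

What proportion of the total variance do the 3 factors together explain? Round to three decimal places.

0.568

Communalities: 0.4062, 0.7379, 0.3022, 0.9736, 0.2285, 0.8018, 0.5243; Σh² = 3.9745.
Total variance with 7 standardized items is 7, so the solution explains 3.9745/7 = 0.5678.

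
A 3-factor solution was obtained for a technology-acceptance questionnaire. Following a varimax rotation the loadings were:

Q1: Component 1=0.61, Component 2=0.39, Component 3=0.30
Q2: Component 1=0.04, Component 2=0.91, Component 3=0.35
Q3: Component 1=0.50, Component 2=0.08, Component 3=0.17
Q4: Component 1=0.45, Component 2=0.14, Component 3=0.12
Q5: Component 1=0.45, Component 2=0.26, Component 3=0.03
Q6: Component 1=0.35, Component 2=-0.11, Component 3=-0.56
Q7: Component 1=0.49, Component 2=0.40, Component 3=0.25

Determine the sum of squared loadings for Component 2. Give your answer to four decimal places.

1.2459

SS loadings for Component 2 = 0.39² + 0.91² + 0.08² + 0.14² + 0.26² + (-0.11)² + 0.40² = 0.1521 + 0.8281 + 0.0064 + 0.0196 + 0.0676 + 0.0121 + 0.1600 = 1.2459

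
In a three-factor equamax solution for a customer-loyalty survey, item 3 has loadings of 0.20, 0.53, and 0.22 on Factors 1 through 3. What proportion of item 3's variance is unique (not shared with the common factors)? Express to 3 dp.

h² = 0.20² + 0.53² + 0.22² = 0.0400 + 0.2809 + 0.0484 = 0.3693
Uniqueness u² = 1 − h² = 1 − 0.3693 = 0.6307

0.631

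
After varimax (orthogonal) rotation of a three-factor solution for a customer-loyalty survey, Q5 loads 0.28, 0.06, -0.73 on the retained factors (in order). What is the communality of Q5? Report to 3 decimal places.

h² = 0.28² + 0.06² + (-0.73)² = 0.0784 + 0.0036 + 0.5329 = 0.6149

0.615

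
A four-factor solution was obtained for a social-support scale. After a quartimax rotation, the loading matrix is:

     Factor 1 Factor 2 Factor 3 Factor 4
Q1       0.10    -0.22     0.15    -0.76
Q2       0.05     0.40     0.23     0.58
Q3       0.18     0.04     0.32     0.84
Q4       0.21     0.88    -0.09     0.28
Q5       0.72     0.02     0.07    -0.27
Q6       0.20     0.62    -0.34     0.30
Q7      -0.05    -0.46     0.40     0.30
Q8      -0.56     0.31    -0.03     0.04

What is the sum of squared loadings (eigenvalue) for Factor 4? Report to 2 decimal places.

SS loadings for Factor 4 = (-0.76)² + 0.58² + 0.84² + 0.28² + (-0.27)² + 0.30² + 0.30² + 0.04² = 0.5776 + 0.3364 + 0.7056 + 0.0784 + 0.0729 + 0.0900 + 0.0900 + 0.0016 = 1.9525

1.95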